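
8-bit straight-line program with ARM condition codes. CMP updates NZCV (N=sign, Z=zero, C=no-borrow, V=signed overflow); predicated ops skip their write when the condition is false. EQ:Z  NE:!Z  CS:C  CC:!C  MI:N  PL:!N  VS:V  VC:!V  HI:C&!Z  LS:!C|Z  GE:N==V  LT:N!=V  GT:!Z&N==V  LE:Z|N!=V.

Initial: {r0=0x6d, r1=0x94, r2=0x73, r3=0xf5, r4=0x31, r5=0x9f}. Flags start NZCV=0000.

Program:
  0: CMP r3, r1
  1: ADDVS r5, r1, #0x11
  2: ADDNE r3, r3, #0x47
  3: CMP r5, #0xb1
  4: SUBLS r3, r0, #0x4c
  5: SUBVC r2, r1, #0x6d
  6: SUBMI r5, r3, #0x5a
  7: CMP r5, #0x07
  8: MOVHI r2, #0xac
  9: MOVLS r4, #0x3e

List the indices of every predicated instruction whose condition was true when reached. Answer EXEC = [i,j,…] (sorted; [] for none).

EXEC = [2,4,5,6,8]

0: ✓ CMP  NZCV=0010
1: · ADDVS
2: ✓ ADDNE  r3←0x3c
3: ✓ CMP  NZCV=1000
4: ✓ SUBLS  r3←0x21
5: ✓ SUBVC  r2←0x27
6: ✓ SUBMI  r5←0xc7
7: ✓ CMP  NZCV=1010
8: ✓ MOVHI  r2←0xac
9: · MOVLS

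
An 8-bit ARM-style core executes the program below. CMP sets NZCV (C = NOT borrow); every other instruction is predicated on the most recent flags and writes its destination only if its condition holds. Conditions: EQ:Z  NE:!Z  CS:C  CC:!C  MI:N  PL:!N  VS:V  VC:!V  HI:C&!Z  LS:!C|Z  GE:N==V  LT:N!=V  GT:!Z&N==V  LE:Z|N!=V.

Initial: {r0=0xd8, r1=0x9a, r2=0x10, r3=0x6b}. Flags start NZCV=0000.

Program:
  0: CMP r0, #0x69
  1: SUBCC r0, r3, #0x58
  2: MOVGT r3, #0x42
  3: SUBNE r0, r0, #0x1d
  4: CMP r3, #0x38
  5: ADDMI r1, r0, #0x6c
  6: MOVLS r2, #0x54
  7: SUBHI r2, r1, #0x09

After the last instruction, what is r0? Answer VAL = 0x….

VAL = 0xbb

[0] flags=0011 → (cmp)
[1] flags=0011 CC?F → skip
[2] flags=0011 GT?F → skip
[3] flags=0011 NE?T → r0=0xbb
[4] flags=0010 → (cmp)
[5] flags=0010 MI?F → skip
[6] flags=0010 LS?F → skip
[7] flags=0010 HI?T → r2=0x91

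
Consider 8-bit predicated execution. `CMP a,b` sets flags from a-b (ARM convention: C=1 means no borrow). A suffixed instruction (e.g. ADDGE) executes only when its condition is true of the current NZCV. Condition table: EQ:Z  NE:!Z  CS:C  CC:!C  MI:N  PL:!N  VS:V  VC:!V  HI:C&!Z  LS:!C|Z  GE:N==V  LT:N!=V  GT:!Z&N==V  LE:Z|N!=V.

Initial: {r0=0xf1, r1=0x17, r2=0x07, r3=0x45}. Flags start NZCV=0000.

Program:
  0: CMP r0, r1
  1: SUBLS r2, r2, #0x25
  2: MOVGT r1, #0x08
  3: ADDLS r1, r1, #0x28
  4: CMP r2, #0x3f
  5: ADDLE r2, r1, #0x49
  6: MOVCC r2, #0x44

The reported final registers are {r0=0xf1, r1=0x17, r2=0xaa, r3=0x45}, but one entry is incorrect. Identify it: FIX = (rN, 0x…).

[0] flags=1010 → (cmp)
[1] flags=1010 LS?F → skip
[2] flags=1010 GT?F → skip
[3] flags=1010 LS?F → skip
[4] flags=1000 → (cmp)
[5] flags=1000 LE?T → r2=0x60
[6] flags=1000 CC?T → r2=0x44

FIX = (r2, 0x44)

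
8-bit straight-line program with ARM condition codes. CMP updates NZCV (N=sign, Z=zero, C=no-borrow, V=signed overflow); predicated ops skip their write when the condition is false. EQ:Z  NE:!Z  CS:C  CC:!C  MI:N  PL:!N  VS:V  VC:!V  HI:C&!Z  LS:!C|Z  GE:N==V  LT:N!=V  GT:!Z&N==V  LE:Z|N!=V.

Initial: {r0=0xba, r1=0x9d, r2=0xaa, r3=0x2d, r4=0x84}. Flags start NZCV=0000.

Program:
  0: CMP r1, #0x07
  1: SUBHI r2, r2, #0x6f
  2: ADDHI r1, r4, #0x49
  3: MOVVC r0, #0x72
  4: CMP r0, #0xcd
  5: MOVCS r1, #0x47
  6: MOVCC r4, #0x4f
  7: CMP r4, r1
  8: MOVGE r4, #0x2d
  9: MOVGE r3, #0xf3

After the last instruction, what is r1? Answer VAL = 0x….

[0] flags=1010 → (cmp)
[1] flags=1010 HI?T → r2=0x3b
[2] flags=1010 HI?T → r1=0xcd
[3] flags=1010 VC?T → r0=0x72
[4] flags=1001 → (cmp)
[5] flags=1001 CS?F → skip
[6] flags=1001 CC?T → r4=0x4f
[7] flags=1001 → (cmp)
[8] flags=1001 GE?T → r4=0x2d
[9] flags=1001 GE?T → r3=0xf3

VAL = 0xcd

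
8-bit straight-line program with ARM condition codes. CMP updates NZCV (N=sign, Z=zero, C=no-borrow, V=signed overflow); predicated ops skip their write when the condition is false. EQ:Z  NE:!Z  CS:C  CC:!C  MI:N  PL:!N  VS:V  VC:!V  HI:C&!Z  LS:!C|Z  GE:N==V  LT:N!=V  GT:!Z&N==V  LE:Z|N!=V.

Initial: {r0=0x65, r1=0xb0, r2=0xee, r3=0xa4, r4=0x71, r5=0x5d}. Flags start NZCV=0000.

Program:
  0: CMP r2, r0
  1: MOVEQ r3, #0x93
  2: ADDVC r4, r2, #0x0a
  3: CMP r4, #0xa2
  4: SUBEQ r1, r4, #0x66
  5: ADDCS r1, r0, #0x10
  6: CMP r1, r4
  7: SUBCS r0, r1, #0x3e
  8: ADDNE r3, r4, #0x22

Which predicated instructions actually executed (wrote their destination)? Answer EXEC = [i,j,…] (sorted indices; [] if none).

EXEC = [2,5,8]

[0] flags=1010 → (cmp)
[1] flags=1010 EQ?F → skip
[2] flags=1010 VC?T → r4=0xf8
[3] flags=0010 → (cmp)
[4] flags=0010 EQ?F → skip
[5] flags=0010 CS?T → r1=0x75
[6] flags=0000 → (cmp)
[7] flags=0000 CS?F → skip
[8] flags=0000 NE?T → r3=0x1a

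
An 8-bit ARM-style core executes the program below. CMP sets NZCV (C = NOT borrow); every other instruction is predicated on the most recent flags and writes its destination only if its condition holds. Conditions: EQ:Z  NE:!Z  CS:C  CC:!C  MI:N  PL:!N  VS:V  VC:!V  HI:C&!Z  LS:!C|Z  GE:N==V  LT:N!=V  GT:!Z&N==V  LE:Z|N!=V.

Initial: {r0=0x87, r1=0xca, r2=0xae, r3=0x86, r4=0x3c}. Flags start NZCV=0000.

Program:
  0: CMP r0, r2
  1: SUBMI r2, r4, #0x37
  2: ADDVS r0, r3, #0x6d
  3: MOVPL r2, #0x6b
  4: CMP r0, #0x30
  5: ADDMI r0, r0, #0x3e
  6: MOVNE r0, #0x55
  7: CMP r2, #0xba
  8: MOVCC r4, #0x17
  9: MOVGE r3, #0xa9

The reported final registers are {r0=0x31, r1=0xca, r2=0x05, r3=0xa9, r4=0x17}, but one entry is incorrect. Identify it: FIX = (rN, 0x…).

FIX = (r0, 0x55)

0: ✓ CMP  NZCV=1000
1: ✓ SUBMI  r2←0x05
2: · ADDVS
3: · MOVPL
4: ✓ CMP  NZCV=0011
5: · ADDMI
6: ✓ MOVNE  r0←0x55
7: ✓ CMP  NZCV=0000
8: ✓ MOVCC  r4←0x17
9: ✓ MOVGE  r3←0xa9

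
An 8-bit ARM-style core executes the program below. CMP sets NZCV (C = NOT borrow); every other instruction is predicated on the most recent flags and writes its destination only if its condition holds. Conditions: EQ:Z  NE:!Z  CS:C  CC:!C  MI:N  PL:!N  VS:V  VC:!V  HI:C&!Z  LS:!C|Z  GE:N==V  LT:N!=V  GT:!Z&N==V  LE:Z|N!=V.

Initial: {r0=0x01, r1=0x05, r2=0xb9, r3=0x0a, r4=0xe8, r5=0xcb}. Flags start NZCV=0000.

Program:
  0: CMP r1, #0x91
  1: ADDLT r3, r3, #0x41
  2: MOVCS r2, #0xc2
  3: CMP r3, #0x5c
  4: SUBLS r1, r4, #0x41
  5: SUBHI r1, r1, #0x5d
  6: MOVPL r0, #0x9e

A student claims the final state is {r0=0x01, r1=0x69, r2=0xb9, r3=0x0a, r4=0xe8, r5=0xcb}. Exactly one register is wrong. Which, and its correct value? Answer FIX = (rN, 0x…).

FIX = (r1, 0xa7)

[0] flags=0000 → (cmp)
[1] flags=0000 LT?F → skip
[2] flags=0000 CS?F → skip
[3] flags=1000 → (cmp)
[4] flags=1000 LS?T → r1=0xa7
[5] flags=1000 HI?F → skip
[6] flags=1000 PL?F → skip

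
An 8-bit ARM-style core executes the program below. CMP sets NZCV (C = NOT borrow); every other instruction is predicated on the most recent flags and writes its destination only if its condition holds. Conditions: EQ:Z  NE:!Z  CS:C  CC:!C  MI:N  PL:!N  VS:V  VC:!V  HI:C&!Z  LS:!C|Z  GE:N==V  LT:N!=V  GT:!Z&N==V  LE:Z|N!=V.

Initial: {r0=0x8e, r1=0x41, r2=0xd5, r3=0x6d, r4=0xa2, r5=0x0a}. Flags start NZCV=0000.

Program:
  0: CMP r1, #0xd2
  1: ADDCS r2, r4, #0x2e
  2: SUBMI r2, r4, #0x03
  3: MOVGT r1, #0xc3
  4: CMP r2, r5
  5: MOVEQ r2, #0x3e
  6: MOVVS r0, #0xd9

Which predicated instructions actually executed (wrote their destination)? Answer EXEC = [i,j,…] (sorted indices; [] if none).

[0] flags=0000 → (cmp)
[1] flags=0000 CS?F → skip
[2] flags=0000 MI?F → skip
[3] flags=0000 GT?T → r1=0xc3
[4] flags=1010 → (cmp)
[5] flags=1010 EQ?F → skip
[6] flags=1010 VS?F → skip

EXEC = [3]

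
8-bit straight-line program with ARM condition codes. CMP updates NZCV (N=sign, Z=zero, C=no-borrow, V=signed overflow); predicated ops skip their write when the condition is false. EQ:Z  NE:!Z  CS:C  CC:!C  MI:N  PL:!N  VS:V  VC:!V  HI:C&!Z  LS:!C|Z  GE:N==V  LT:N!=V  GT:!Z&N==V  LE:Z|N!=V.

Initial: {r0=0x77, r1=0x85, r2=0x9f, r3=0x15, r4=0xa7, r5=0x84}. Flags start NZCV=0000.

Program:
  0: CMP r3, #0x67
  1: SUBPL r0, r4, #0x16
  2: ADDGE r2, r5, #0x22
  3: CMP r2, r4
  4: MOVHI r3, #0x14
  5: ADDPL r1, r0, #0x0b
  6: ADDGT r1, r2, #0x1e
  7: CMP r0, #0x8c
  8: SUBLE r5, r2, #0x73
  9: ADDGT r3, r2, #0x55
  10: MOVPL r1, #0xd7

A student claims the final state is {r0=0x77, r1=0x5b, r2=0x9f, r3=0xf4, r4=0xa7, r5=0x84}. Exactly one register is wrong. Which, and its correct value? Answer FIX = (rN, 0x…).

FIX = (r1, 0x85)

0: ✓ CMP  NZCV=1000
1: · SUBPL
2: · ADDGE
3: ✓ CMP  NZCV=1000
4: · MOVHI
5: · ADDPL
6: · ADDGT
7: ✓ CMP  NZCV=1001
8: · SUBLE
9: ✓ ADDGT  r3←0xf4
10: · MOVPL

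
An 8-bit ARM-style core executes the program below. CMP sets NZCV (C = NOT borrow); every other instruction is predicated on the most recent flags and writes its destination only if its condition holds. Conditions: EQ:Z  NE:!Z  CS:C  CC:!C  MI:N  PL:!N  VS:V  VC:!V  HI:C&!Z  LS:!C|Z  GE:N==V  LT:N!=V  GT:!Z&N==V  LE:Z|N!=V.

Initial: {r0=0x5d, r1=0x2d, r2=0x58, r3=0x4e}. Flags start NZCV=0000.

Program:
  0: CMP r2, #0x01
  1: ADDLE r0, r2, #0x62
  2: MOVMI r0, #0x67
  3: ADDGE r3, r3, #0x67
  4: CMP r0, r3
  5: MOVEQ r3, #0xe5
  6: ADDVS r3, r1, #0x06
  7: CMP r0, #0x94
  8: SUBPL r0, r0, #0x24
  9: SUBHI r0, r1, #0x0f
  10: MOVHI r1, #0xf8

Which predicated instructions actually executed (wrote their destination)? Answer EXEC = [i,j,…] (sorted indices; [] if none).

[0] flags=0010 → (cmp)
[1] flags=0010 LE?F → skip
[2] flags=0010 MI?F → skip
[3] flags=0010 GE?T → r3=0xb5
[4] flags=1001 → (cmp)
[5] flags=1001 EQ?F → skip
[6] flags=1001 VS?T → r3=0x33
[7] flags=1001 → (cmp)
[8] flags=1001 PL?F → skip
[9] flags=1001 HI?F → skip
[10] flags=1001 HI?F → skip

EXEC = [3,6]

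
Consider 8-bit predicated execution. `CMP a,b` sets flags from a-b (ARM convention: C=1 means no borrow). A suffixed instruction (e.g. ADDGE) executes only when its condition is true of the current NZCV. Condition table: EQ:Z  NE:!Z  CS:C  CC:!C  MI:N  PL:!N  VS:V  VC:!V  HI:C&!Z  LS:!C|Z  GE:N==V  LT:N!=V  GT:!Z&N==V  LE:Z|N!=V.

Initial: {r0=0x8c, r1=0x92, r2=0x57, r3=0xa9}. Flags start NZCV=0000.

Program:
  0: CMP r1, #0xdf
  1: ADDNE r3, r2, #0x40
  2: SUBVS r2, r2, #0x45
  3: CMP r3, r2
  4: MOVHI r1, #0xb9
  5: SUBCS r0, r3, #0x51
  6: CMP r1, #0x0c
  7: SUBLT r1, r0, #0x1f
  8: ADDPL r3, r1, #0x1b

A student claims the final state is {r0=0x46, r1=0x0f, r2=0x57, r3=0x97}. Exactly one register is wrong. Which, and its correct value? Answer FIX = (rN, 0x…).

[0] flags=1000 → (cmp)
[1] flags=1000 NE?T → r3=0x97
[2] flags=1000 VS?F → skip
[3] flags=0011 → (cmp)
[4] flags=0011 HI?T → r1=0xb9
[5] flags=0011 CS?T → r0=0x46
[6] flags=1010 → (cmp)
[7] flags=1010 LT?T → r1=0x27
[8] flags=1010 PL?F → skip

FIX = (r1, 0x27)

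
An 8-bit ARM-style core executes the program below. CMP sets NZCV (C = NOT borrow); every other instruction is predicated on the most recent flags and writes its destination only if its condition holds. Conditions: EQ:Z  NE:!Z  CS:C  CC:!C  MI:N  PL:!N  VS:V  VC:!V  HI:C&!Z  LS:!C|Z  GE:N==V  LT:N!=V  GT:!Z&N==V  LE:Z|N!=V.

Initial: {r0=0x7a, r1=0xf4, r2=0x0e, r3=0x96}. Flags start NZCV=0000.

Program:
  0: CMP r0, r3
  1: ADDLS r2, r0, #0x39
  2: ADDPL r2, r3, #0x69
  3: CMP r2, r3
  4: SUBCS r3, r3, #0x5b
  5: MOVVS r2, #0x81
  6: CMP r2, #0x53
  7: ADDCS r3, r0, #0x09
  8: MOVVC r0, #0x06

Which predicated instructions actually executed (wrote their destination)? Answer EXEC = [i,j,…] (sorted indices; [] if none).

EXEC = [1,4,7]

0: ✓ CMP  NZCV=1001
1: ✓ ADDLS  r2←0xb3
2: · ADDPL
3: ✓ CMP  NZCV=0010
4: ✓ SUBCS  r3←0x3b
5: · MOVVS
6: ✓ CMP  NZCV=0011
7: ✓ ADDCS  r3←0x83
8: · MOVVC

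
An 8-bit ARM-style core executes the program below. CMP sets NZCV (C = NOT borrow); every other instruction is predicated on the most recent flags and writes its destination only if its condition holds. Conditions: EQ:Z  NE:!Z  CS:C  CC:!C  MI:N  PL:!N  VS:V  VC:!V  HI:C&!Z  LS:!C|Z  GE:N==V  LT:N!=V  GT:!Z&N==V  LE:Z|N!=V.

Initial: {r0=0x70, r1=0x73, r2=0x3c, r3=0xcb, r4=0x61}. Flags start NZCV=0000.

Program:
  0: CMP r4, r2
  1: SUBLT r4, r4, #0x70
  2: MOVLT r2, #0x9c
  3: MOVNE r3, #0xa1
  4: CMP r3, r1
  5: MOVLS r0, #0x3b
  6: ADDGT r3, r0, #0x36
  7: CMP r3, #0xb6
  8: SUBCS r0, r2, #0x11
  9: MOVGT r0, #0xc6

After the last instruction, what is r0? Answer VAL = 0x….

0: ✓ CMP  NZCV=0010
1: · SUBLT
2: · MOVLT
3: ✓ MOVNE  r3←0xa1
4: ✓ CMP  NZCV=0011
5: · MOVLS
6: · ADDGT
7: ✓ CMP  NZCV=1000
8: · SUBCS
9: · MOVGT

VAL = 0x70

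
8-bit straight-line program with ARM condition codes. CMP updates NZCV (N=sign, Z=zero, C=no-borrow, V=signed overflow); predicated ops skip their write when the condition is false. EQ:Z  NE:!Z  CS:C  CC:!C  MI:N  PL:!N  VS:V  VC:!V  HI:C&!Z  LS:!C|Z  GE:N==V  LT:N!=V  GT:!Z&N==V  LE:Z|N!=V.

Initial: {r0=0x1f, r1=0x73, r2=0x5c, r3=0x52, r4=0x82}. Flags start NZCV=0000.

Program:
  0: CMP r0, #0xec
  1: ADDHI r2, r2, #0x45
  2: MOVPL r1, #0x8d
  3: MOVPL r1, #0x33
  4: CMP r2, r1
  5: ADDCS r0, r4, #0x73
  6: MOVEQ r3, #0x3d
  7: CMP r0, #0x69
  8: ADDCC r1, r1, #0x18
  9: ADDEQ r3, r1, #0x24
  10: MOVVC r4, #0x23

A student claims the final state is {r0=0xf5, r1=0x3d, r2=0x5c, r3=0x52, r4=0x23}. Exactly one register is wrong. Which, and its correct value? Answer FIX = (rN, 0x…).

FIX = (r1, 0x33)

[0] flags=0000 → (cmp)
[1] flags=0000 HI?F → skip
[2] flags=0000 PL?T → r1=0x8d
[3] flags=0000 PL?T → r1=0x33
[4] flags=0010 → (cmp)
[5] flags=0010 CS?T → r0=0xf5
[6] flags=0010 EQ?F → skip
[7] flags=1010 → (cmp)
[8] flags=1010 CC?F → skip
[9] flags=1010 EQ?F → skip
[10] flags=1010 VC?T → r4=0x23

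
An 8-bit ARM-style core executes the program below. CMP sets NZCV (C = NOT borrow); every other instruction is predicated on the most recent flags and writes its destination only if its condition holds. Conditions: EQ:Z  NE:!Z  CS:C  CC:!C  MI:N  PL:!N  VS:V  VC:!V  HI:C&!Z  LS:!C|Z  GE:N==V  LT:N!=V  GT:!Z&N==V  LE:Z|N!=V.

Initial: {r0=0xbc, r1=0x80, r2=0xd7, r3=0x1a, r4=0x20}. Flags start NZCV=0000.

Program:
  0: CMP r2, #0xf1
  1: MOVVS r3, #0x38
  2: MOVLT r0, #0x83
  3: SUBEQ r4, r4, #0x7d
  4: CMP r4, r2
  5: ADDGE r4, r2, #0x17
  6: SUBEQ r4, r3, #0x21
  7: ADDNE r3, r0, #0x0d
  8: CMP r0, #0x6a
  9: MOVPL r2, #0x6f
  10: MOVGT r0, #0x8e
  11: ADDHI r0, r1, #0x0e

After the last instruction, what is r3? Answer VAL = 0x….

VAL = 0x90

0: ✓ CMP  NZCV=1000
1: · MOVVS
2: ✓ MOVLT  r0←0x83
3: · SUBEQ
4: ✓ CMP  NZCV=0000
5: ✓ ADDGE  r4←0xee
6: · SUBEQ
7: ✓ ADDNE  r3←0x90
8: ✓ CMP  NZCV=0011
9: ✓ MOVPL  r2←0x6f
10: · MOVGT
11: ✓ ADDHI  r0←0x8e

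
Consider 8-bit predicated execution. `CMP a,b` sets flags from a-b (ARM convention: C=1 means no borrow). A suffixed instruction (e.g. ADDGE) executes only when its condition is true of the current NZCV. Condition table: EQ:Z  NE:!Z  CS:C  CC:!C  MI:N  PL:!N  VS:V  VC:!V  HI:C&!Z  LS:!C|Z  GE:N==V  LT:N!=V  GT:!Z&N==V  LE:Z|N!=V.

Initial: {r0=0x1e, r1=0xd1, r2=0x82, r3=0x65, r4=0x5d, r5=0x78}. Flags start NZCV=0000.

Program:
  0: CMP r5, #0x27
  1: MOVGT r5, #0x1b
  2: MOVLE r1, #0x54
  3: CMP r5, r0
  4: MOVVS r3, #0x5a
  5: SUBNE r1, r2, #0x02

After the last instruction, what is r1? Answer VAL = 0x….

0: ✓ CMP  NZCV=0010
1: ✓ MOVGT  r5←0x1b
2: · MOVLE
3: ✓ CMP  NZCV=1000
4: · MOVVS
5: ✓ SUBNE  r1←0x80

VAL = 0x80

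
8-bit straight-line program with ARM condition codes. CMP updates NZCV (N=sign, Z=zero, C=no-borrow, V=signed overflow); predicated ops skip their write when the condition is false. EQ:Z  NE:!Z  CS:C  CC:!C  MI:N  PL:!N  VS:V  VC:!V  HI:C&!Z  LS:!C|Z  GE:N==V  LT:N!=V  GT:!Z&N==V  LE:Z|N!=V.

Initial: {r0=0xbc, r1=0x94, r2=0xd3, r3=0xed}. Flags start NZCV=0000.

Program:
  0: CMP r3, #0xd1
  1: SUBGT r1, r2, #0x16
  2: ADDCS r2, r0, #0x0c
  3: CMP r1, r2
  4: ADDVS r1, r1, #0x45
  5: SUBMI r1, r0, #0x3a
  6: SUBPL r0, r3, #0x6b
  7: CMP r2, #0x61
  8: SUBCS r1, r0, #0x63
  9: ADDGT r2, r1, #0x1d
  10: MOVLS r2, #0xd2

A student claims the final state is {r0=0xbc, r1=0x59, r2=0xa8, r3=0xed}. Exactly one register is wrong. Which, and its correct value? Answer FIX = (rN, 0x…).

0: ✓ CMP  NZCV=0010
1: ✓ SUBGT  r1←0xbd
2: ✓ ADDCS  r2←0xc8
3: ✓ CMP  NZCV=1000
4: · ADDVS
5: ✓ SUBMI  r1←0x82
6: · SUBPL
7: ✓ CMP  NZCV=0011
8: ✓ SUBCS  r1←0x59
9: · ADDGT
10: · MOVLS

FIX = (r2, 0xc8)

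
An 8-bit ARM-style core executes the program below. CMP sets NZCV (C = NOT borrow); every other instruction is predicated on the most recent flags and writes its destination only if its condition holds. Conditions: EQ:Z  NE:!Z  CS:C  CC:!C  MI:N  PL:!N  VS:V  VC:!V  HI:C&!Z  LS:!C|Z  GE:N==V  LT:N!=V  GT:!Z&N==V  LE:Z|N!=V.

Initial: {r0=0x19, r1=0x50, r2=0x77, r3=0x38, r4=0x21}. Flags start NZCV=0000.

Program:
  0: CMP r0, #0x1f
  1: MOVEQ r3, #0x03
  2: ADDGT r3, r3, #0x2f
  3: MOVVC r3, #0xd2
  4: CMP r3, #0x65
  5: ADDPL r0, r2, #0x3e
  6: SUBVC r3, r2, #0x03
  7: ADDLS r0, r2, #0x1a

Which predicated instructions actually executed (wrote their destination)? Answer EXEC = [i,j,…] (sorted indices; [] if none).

0: ✓ CMP  NZCV=1000
1: · MOVEQ
2: · ADDGT
3: ✓ MOVVC  r3←0xd2
4: ✓ CMP  NZCV=0011
5: ✓ ADDPL  r0←0xb5
6: · SUBVC
7: · ADDLS

EXEC = [3,5]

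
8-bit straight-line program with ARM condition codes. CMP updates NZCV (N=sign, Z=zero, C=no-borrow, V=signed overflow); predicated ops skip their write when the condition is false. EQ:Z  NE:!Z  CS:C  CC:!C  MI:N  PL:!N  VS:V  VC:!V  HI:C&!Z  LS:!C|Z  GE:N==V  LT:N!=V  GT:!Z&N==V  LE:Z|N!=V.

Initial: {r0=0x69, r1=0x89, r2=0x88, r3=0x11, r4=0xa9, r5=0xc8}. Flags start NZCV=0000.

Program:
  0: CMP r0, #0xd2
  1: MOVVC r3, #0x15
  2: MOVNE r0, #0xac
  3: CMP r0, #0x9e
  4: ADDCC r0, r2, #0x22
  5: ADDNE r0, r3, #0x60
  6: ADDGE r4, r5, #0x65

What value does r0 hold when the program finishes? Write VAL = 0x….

VAL = 0x71

[0] flags=1001 → (cmp)
[1] flags=1001 VC?F → skip
[2] flags=1001 NE?T → r0=0xac
[3] flags=0010 → (cmp)
[4] flags=0010 CC?F → skip
[5] flags=0010 NE?T → r0=0x71
[6] flags=0010 GE?T → r4=0x2d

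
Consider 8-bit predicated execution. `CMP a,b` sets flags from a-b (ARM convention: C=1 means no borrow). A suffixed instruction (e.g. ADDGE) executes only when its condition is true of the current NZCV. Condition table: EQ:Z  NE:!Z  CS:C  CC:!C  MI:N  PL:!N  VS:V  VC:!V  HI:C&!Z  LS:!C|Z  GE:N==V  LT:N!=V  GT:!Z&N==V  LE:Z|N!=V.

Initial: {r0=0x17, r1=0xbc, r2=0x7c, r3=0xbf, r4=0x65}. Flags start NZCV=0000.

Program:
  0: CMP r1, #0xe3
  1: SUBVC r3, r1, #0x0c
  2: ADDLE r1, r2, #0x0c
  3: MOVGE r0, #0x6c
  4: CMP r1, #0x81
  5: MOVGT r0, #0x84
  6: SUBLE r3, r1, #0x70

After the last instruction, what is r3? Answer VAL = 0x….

VAL = 0xb0

[0] flags=1000 → (cmp)
[1] flags=1000 VC?T → r3=0xb0
[2] flags=1000 LE?T → r1=0x88
[3] flags=1000 GE?F → skip
[4] flags=0010 → (cmp)
[5] flags=0010 GT?T → r0=0x84
[6] flags=0010 LE?F → skip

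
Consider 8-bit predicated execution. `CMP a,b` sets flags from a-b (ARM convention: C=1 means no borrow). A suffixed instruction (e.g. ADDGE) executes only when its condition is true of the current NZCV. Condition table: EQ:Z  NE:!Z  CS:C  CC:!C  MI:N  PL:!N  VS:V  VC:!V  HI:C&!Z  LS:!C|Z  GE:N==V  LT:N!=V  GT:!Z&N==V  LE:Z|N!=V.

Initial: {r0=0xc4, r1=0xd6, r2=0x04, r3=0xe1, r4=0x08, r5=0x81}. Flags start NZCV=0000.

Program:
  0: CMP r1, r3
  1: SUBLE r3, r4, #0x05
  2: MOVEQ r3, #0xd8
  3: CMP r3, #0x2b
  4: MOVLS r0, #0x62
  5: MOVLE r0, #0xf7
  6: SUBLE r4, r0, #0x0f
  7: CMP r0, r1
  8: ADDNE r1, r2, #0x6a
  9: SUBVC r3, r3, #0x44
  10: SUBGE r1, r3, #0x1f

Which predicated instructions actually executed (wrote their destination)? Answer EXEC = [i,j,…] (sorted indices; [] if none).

EXEC = [1,4,5,6,8,9,10]

[0] flags=1000 → (cmp)
[1] flags=1000 LE?T → r3=0x03
[2] flags=1000 EQ?F → skip
[3] flags=1000 → (cmp)
[4] flags=1000 LS?T → r0=0x62
[5] flags=1000 LE?T → r0=0xf7
[6] flags=1000 LE?T → r4=0xe8
[7] flags=0010 → (cmp)
[8] flags=0010 NE?T → r1=0x6e
[9] flags=0010 VC?T → r3=0xbf
[10] flags=0010 GE?T → r1=0xa0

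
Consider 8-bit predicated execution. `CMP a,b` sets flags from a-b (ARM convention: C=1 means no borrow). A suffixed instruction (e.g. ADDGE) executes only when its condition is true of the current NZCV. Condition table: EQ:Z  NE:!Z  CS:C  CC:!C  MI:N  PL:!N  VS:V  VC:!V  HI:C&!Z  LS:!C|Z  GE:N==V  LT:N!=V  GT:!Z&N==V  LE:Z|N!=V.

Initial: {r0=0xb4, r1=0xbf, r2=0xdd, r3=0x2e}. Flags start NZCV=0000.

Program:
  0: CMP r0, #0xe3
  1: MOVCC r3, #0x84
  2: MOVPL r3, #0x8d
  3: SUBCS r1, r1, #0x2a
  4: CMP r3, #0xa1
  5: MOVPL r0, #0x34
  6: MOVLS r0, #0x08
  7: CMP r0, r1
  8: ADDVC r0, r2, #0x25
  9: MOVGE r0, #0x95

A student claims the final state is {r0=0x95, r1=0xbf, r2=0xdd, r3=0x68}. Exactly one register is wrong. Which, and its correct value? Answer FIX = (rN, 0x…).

FIX = (r3, 0x84)

[0] flags=1000 → (cmp)
[1] flags=1000 CC?T → r3=0x84
[2] flags=1000 PL?F → skip
[3] flags=1000 CS?F → skip
[4] flags=1000 → (cmp)
[5] flags=1000 PL?F → skip
[6] flags=1000 LS?T → r0=0x08
[7] flags=0000 → (cmp)
[8] flags=0000 VC?T → r0=0x02
[9] flags=0000 GE?T → r0=0x95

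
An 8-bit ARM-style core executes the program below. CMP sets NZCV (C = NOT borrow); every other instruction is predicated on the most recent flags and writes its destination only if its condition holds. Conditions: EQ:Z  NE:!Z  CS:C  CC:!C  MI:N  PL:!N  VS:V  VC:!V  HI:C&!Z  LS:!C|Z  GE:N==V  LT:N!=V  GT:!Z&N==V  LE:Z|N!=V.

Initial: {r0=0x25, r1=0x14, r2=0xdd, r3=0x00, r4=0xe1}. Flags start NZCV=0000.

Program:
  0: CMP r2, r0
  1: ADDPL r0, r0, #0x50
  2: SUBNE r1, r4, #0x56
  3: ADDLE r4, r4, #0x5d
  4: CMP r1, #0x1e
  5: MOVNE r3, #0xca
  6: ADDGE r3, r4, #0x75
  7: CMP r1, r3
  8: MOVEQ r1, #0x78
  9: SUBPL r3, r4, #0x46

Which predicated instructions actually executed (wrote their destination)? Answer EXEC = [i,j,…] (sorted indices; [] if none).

EXEC = [2,3,5]

[0] flags=1010 → (cmp)
[1] flags=1010 PL?F → skip
[2] flags=1010 NE?T → r1=0x8b
[3] flags=1010 LE?T → r4=0x3e
[4] flags=0011 → (cmp)
[5] flags=0011 NE?T → r3=0xca
[6] flags=0011 GE?F → skip
[7] flags=1000 → (cmp)
[8] flags=1000 EQ?F → skip
[9] flags=1000 PL?F → skip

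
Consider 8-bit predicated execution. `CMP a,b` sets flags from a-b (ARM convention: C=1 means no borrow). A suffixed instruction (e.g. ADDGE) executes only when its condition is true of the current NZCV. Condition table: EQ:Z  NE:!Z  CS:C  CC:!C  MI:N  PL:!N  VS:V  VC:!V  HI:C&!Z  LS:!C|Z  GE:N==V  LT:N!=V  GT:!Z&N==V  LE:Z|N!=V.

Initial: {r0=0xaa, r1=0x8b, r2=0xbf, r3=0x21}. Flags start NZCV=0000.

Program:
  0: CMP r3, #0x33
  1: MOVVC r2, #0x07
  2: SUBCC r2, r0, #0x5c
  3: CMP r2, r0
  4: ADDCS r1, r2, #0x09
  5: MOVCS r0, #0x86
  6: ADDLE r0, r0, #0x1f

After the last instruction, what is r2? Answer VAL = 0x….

VAL = 0x4e

[0] flags=1000 → (cmp)
[1] flags=1000 VC?T → r2=0x07
[2] flags=1000 CC?T → r2=0x4e
[3] flags=1001 → (cmp)
[4] flags=1001 CS?F → skip
[5] flags=1001 CS?F → skip
[6] flags=1001 LE?F → skip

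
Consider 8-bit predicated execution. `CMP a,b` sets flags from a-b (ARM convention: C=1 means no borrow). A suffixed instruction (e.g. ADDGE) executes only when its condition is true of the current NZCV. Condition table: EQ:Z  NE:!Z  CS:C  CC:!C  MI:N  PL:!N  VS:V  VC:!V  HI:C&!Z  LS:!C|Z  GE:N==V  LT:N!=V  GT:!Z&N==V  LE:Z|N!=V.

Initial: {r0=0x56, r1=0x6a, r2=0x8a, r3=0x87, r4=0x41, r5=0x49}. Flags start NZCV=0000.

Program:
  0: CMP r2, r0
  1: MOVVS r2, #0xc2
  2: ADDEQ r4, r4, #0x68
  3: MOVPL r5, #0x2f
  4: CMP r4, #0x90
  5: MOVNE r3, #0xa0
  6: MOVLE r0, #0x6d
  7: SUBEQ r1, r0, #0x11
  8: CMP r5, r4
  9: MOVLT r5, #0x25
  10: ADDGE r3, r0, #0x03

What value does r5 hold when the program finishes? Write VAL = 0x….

VAL = 0x25

[0] flags=0011 → (cmp)
[1] flags=0011 VS?T → r2=0xc2
[2] flags=0011 EQ?F → skip
[3] flags=0011 PL?T → r5=0x2f
[4] flags=1001 → (cmp)
[5] flags=1001 NE?T → r3=0xa0
[6] flags=1001 LE?F → skip
[7] flags=1001 EQ?F → skip
[8] flags=1000 → (cmp)
[9] flags=1000 LT?T → r5=0x25
[10] flags=1000 GE?F → skip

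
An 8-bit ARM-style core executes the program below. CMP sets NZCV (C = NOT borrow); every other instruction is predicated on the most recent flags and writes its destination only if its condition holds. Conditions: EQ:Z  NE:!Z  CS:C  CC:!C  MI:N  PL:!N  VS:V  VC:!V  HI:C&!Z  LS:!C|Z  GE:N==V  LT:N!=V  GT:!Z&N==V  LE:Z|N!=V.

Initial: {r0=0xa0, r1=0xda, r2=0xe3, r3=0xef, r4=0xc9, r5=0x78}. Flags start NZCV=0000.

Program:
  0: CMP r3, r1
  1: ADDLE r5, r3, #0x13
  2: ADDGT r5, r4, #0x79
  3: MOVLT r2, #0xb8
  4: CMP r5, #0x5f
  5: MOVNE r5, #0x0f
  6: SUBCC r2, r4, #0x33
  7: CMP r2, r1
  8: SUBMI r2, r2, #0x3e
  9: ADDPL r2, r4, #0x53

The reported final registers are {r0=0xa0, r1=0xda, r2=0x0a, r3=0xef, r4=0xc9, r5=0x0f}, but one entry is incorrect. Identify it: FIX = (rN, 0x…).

[0] flags=0010 → (cmp)
[1] flags=0010 LE?F → skip
[2] flags=0010 GT?T → r5=0x42
[3] flags=0010 LT?F → skip
[4] flags=1000 → (cmp)
[5] flags=1000 NE?T → r5=0x0f
[6] flags=1000 CC?T → r2=0x96
[7] flags=1000 → (cmp)
[8] flags=1000 MI?T → r2=0x58
[9] flags=1000 PL?F → skip

FIX = (r2, 0x58)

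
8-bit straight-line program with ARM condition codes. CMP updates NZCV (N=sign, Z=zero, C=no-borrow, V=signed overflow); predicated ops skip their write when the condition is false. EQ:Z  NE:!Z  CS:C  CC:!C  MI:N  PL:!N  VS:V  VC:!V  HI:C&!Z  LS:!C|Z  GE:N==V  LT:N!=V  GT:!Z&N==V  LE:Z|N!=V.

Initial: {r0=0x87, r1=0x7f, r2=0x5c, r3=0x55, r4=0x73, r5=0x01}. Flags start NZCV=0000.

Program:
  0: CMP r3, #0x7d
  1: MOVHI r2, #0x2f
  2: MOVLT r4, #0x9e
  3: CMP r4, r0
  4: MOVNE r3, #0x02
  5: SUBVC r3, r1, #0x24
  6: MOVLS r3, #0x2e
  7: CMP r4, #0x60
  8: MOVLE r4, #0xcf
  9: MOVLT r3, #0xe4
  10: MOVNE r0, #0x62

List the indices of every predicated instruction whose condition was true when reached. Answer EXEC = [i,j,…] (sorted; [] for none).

EXEC = [2,4,5,8,9,10]

0: ✓ CMP  NZCV=1000
1: · MOVHI
2: ✓ MOVLT  r4←0x9e
3: ✓ CMP  NZCV=0010
4: ✓ MOVNE  r3←0x02
5: ✓ SUBVC  r3←0x5b
6: · MOVLS
7: ✓ CMP  NZCV=0011
8: ✓ MOVLE  r4←0xcf
9: ✓ MOVLT  r3←0xe4
10: ✓ MOVNE  r0←0x62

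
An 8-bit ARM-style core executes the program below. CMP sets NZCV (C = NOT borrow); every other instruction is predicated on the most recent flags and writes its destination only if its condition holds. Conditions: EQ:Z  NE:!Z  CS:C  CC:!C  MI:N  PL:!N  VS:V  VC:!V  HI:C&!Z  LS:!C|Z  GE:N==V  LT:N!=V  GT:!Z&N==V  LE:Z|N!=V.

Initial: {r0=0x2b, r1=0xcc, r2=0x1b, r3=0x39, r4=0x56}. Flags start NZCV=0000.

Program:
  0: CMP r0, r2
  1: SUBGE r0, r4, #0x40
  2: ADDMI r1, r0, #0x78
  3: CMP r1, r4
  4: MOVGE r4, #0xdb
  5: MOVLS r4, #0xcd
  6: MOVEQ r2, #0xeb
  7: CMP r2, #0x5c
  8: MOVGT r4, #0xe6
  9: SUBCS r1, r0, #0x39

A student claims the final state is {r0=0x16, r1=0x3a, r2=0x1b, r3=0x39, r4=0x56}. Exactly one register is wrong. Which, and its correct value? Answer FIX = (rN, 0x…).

FIX = (r1, 0xcc)

[0] flags=0010 → (cmp)
[1] flags=0010 GE?T → r0=0x16
[2] flags=0010 MI?F → skip
[3] flags=0011 → (cmp)
[4] flags=0011 GE?F → skip
[5] flags=0011 LS?F → skip
[6] flags=0011 EQ?F → skip
[7] flags=1000 → (cmp)
[8] flags=1000 GT?F → skip
[9] flags=1000 CS?F → skip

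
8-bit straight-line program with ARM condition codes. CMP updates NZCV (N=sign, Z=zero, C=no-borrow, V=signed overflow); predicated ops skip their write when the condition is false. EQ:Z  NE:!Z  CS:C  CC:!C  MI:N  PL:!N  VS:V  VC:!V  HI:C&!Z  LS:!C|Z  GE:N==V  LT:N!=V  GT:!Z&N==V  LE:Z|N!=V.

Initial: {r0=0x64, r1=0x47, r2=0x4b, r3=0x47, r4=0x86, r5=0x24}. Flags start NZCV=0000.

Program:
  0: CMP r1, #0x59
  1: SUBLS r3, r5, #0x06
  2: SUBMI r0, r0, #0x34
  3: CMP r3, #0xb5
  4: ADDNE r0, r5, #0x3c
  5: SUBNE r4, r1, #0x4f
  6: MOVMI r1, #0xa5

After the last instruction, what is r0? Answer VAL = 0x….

VAL = 0x60

[0] flags=1000 → (cmp)
[1] flags=1000 LS?T → r3=0x1e
[2] flags=1000 MI?T → r0=0x30
[3] flags=0000 → (cmp)
[4] flags=0000 NE?T → r0=0x60
[5] flags=0000 NE?T → r4=0xf8
[6] flags=0000 MI?F → skip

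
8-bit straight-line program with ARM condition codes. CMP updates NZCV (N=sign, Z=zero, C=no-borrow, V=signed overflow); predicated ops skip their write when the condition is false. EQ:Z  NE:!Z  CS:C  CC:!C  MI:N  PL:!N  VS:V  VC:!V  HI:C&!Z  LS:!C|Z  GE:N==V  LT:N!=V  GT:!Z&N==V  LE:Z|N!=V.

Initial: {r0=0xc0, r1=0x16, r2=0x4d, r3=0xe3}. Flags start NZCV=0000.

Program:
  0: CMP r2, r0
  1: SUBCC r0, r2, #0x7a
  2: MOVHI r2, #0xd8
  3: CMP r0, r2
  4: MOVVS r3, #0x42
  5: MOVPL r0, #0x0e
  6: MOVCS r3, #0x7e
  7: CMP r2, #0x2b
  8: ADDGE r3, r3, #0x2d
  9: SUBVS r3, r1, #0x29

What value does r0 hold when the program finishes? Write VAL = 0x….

[0] flags=1001 → (cmp)
[1] flags=1001 CC?T → r0=0xd3
[2] flags=1001 HI?F → skip
[3] flags=1010 → (cmp)
[4] flags=1010 VS?F → skip
[5] flags=1010 PL?F → skip
[6] flags=1010 CS?T → r3=0x7e
[7] flags=0010 → (cmp)
[8] flags=0010 GE?T → r3=0xab
[9] flags=0010 VS?F → skip

VAL = 0xd3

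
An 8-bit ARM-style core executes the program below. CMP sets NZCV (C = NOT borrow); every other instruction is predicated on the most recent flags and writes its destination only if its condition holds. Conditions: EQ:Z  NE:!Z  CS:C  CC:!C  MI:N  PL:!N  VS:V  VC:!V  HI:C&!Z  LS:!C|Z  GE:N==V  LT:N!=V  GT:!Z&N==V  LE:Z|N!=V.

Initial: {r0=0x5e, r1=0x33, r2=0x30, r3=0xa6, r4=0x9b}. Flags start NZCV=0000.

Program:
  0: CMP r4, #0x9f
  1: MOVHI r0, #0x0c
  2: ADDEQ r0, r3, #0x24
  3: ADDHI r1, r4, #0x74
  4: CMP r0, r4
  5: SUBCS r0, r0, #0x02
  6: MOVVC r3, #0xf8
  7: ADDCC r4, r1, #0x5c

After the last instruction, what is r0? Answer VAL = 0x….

VAL = 0x5e

[0] flags=1000 → (cmp)
[1] flags=1000 HI?F → skip
[2] flags=1000 EQ?F → skip
[3] flags=1000 HI?F → skip
[4] flags=1001 → (cmp)
[5] flags=1001 CS?F → skip
[6] flags=1001 VC?F → skip
[7] flags=1001 CC?T → r4=0x8f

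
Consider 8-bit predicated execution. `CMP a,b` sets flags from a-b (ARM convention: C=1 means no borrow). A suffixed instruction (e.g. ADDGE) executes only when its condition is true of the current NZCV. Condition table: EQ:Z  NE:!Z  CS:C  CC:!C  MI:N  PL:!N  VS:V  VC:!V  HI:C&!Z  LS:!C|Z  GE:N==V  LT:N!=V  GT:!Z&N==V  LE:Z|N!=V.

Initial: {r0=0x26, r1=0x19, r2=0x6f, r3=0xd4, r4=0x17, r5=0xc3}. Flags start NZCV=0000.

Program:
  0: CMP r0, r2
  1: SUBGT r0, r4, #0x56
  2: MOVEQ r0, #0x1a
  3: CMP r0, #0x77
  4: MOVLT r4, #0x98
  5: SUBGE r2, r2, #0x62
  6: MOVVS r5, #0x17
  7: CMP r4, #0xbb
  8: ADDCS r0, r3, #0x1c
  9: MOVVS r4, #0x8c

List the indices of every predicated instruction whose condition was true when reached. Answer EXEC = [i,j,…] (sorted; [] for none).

EXEC = [4]

[0] flags=1000 → (cmp)
[1] flags=1000 GT?F → skip
[2] flags=1000 EQ?F → skip
[3] flags=1000 → (cmp)
[4] flags=1000 LT?T → r4=0x98
[5] flags=1000 GE?F → skip
[6] flags=1000 VS?F → skip
[7] flags=1000 → (cmp)
[8] flags=1000 CS?F → skip
[9] flags=1000 VS?F → skip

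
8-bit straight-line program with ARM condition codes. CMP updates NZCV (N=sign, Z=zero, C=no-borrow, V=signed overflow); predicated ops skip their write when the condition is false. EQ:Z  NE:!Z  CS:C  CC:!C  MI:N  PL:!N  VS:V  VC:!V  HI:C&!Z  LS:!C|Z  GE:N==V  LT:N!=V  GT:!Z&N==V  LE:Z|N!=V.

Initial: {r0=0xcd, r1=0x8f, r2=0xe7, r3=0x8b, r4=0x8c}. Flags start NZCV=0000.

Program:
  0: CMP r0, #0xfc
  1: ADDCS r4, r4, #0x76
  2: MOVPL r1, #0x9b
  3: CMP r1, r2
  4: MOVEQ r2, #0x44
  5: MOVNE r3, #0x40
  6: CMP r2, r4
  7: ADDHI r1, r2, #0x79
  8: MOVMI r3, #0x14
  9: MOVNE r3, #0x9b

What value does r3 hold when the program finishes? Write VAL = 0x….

VAL = 0x9b

0: ✓ CMP  NZCV=1000
1: · ADDCS
2: · MOVPL
3: ✓ CMP  NZCV=1000
4: · MOVEQ
5: ✓ MOVNE  r3←0x40
6: ✓ CMP  NZCV=0010
7: ✓ ADDHI  r1←0x60
8: · MOVMI
9: ✓ MOVNE  r3←0x9b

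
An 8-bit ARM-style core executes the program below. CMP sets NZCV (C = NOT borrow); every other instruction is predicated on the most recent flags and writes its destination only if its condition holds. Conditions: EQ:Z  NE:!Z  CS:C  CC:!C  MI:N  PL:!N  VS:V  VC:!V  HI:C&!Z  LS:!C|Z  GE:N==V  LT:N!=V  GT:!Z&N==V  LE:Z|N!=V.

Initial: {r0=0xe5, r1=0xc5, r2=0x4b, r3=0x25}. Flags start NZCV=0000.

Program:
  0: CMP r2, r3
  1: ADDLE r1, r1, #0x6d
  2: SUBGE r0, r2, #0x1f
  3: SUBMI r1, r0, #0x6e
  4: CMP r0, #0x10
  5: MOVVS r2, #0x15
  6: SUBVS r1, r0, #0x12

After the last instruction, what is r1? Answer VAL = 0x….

[0] flags=0010 → (cmp)
[1] flags=0010 LE?F → skip
[2] flags=0010 GE?T → r0=0x2c
[3] flags=0010 MI?F → skip
[4] flags=0010 → (cmp)
[5] flags=0010 VS?F → skip
[6] flags=0010 VS?F → skip

VAL = 0xc5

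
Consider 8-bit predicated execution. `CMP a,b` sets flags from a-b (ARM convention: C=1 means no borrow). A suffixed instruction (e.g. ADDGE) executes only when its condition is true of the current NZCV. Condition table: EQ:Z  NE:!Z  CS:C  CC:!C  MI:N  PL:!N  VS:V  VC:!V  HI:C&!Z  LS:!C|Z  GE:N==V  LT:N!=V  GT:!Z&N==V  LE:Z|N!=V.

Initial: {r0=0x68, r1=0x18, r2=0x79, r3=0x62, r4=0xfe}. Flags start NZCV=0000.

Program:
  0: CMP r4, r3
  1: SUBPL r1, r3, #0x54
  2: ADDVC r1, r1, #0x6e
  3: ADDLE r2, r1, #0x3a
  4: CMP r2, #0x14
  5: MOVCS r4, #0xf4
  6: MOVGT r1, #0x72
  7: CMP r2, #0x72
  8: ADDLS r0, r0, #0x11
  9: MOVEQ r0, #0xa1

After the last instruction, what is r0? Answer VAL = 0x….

0: ✓ CMP  NZCV=1010
1: · SUBPL
2: ✓ ADDVC  r1←0x86
3: ✓ ADDLE  r2←0xc0
4: ✓ CMP  NZCV=1010
5: ✓ MOVCS  r4←0xf4
6: · MOVGT
7: ✓ CMP  NZCV=0011
8: · ADDLS
9: · MOVEQ

VAL = 0x68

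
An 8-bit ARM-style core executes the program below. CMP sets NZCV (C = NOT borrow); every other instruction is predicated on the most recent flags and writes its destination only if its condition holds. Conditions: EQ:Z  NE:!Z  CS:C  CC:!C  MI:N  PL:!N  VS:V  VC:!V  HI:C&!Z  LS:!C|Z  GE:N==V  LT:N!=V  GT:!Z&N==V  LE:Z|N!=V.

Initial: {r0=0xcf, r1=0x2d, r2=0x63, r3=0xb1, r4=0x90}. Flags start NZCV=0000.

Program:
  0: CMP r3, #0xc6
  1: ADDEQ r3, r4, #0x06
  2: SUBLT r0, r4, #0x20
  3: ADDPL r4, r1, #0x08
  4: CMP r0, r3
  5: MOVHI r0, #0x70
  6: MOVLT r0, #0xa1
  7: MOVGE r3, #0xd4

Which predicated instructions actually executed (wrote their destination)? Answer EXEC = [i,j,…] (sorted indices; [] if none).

EXEC = [2,7]

[0] flags=1000 → (cmp)
[1] flags=1000 EQ?F → skip
[2] flags=1000 LT?T → r0=0x70
[3] flags=1000 PL?F → skip
[4] flags=1001 → (cmp)
[5] flags=1001 HI?F → skip
[6] flags=1001 LT?F → skip
[7] flags=1001 GE?T → r3=0xd4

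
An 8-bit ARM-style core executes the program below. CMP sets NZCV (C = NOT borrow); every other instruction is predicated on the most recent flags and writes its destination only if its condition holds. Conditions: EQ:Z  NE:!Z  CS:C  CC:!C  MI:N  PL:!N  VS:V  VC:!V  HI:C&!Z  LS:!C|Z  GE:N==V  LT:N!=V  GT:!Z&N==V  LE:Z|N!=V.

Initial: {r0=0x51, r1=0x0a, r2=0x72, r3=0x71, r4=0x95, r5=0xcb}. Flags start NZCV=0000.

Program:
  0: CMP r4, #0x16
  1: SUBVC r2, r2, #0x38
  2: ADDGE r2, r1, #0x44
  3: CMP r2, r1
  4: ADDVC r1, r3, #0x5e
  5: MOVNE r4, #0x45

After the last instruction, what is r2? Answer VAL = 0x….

[0] flags=0011 → (cmp)
[1] flags=0011 VC?F → skip
[2] flags=0011 GE?F → skip
[3] flags=0010 → (cmp)
[4] flags=0010 VC?T → r1=0xcf
[5] flags=0010 NE?T → r4=0x45

VAL = 0x72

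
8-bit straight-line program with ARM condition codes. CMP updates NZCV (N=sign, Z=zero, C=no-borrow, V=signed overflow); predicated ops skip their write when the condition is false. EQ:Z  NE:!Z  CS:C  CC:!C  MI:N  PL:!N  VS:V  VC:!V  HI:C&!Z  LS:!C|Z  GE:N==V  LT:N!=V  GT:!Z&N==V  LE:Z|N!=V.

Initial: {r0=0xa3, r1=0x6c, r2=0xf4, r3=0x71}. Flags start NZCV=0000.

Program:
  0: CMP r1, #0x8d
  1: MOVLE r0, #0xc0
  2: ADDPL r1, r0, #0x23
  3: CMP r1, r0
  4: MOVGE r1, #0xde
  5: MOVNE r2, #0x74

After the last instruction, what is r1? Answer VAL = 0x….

VAL = 0xde

[0] flags=1001 → (cmp)
[1] flags=1001 LE?F → skip
[2] flags=1001 PL?F → skip
[3] flags=1001 → (cmp)
[4] flags=1001 GE?T → r1=0xde
[5] flags=1001 NE?T → r2=0x74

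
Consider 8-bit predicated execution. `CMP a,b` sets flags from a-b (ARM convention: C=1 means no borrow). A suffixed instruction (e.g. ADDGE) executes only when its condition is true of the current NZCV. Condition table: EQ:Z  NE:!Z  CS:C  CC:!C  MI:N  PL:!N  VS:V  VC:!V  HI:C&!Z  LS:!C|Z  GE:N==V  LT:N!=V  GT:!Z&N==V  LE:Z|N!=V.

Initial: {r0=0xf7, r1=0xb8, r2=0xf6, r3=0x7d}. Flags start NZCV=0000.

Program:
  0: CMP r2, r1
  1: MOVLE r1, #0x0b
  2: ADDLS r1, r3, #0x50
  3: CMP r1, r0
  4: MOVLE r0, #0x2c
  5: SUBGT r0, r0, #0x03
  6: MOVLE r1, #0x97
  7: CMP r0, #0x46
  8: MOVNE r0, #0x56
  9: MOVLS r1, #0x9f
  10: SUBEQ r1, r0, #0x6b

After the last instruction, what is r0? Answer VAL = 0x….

VAL = 0x56

0: ✓ CMP  NZCV=0010
1: · MOVLE
2: · ADDLS
3: ✓ CMP  NZCV=1000
4: ✓ MOVLE  r0←0x2c
5: · SUBGT
6: ✓ MOVLE  r1←0x97
7: ✓ CMP  NZCV=1000
8: ✓ MOVNE  r0←0x56
9: ✓ MOVLS  r1←0x9f
10: · SUBEQ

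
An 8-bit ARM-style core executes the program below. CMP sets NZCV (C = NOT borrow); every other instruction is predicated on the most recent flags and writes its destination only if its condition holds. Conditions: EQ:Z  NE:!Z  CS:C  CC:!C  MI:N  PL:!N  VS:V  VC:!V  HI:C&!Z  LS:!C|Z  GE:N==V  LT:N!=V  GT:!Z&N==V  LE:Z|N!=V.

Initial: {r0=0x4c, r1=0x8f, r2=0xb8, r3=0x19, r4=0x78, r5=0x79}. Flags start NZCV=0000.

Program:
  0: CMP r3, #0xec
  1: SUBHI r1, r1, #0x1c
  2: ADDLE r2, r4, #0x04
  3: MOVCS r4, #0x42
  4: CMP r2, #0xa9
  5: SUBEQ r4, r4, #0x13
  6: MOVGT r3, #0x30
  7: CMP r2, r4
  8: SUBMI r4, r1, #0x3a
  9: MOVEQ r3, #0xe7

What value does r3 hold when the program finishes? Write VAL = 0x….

VAL = 0x30

0: ✓ CMP  NZCV=0000
1: · SUBHI
2: · ADDLE
3: · MOVCS
4: ✓ CMP  NZCV=0010
5: · SUBEQ
6: ✓ MOVGT  r3←0x30
7: ✓ CMP  NZCV=0011
8: · SUBMI
9: · MOVEQ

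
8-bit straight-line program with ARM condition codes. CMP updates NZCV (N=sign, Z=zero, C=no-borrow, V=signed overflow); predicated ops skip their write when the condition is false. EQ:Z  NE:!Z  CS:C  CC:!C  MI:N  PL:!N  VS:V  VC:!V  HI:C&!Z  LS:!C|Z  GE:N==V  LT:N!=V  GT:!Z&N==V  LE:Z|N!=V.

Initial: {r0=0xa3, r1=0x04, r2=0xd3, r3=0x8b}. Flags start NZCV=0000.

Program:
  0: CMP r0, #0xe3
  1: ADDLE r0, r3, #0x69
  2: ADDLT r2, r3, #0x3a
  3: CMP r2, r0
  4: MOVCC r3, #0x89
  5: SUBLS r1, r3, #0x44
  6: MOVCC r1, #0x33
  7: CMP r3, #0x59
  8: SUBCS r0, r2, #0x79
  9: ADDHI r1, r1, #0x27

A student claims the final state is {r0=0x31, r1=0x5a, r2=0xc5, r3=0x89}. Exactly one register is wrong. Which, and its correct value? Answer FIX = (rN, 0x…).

FIX = (r0, 0x4c)

0: ✓ CMP  NZCV=1000
1: ✓ ADDLE  r0←0xf4
2: ✓ ADDLT  r2←0xc5
3: ✓ CMP  NZCV=1000
4: ✓ MOVCC  r3←0x89
5: ✓ SUBLS  r1←0x45
6: ✓ MOVCC  r1←0x33
7: ✓ CMP  NZCV=0011
8: ✓ SUBCS  r0←0x4c
9: ✓ ADDHI  r1←0x5a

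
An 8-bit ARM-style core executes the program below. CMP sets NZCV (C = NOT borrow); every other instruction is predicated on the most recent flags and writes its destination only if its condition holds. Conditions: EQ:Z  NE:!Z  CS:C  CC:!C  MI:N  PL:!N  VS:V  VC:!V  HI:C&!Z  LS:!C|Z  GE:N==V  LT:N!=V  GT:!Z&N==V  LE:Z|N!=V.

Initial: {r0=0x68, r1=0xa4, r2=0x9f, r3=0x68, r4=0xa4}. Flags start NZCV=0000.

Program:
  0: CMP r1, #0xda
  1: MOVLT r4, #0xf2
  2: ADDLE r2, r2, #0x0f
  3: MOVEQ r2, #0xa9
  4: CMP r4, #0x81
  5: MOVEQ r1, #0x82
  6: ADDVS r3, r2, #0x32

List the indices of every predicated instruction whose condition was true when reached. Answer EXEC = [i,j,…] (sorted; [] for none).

EXEC = [1,2]

0: ✓ CMP  NZCV=1000
1: ✓ MOVLT  r4←0xf2
2: ✓ ADDLE  r2←0xae
3: · MOVEQ
4: ✓ CMP  NZCV=0010
5: · MOVEQ
6: · ADDVS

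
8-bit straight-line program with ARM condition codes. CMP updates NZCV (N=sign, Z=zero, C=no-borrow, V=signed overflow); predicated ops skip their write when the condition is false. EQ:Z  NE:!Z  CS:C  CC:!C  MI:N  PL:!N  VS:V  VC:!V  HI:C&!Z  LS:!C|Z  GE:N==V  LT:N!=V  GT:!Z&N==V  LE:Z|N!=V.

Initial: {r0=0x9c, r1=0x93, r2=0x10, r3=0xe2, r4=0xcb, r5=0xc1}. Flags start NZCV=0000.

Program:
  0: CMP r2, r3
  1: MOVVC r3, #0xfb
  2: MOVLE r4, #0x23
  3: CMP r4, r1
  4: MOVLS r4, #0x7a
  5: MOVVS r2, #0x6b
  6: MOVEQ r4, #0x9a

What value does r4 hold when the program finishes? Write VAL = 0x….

VAL = 0xcb

0: ✓ CMP  NZCV=0000
1: ✓ MOVVC  r3←0xfb
2: · MOVLE
3: ✓ CMP  NZCV=0010
4: · MOVLS
5: · MOVVS
6: · MOVEQ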